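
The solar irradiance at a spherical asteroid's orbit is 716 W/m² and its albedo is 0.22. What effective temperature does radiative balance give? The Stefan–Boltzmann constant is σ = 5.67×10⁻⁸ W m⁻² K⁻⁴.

Power absorbed = (1−a)S·πR²; power emitted = 4πR²σT⁴. Equating and cancelling πR²:
T = ((1−a)S / 4σ)^(1/4) = (558 / (4 × 5.67×10⁻⁸))^(1/4) = (2.46×10^9)^(1/4).
T = 223 K.

T ≈ 223 K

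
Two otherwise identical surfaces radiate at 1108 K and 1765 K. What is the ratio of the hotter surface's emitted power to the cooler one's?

ratio ≈ 6.44

P ∝ T⁴, so the ratio is (1765/1108)⁴ = (1.593)⁴ = 6.44.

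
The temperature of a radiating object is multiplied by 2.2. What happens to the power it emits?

P ∝ T⁴, so the power scales as (2.2)⁴ = 23.4.

factor ≈ 23.4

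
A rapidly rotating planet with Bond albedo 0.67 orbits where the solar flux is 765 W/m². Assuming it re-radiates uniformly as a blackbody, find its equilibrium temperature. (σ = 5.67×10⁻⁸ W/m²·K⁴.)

T ≈ 183 K

Power absorbed = (1−a)S·πR²; power emitted = 4πR²σT⁴. Equating and cancelling πR²:
T = ((1−a)S / 4σ)^(1/4) = (252 / (4 × 5.67×10⁻⁸))^(1/4) = (1.11×10^9)^(1/4).
T = 183 K.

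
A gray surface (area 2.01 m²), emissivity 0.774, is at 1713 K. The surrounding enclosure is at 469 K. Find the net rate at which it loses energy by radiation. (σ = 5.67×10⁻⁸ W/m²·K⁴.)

Q = εσA(T⁴ − T_s⁴). T⁴ − T_s⁴ = (1713)⁴ − (469)⁴ = 8.61×10^12 − 4.84×10^10 = 8.56×10^12 K⁴.
Q = 0.774 × 5.67×10⁻⁸ × 2.01 × 8.56×10^12 = 7.55×10^5 W.

Q ≈ 7.55×10^5 W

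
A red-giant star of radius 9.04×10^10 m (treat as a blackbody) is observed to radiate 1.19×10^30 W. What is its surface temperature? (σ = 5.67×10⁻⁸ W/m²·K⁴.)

A = 4πr² = 4π × (9.04×10^10)² = 1.03×10^23 m².
From P = σAT⁴, T = (P / σA)^(1/4) = (1.19×10^30 / (5.67×10⁻⁸ × 1.03×10^23))^(1/4).
T = (2.04×10^14)^(1/4) = 3780 K.

T ≈ 3780 K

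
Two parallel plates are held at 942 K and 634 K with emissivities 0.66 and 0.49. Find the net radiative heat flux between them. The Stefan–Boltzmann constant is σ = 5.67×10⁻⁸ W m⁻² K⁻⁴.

q ≈ 13900 W/m²

For two large parallel gray plates, q = σ(T₁⁴ − T₂⁴) / (1/ε₁ + 1/ε₂ − 1).
1/ε₁ + 1/ε₂ − 1 = 1/0.66 + 1/0.49 − 1 = 2.556.
T₁⁴ − T₂⁴ = 7.87×10^11 − 1.62×10^11 = 6.26×10^11 K⁴.
q = 5.67×10⁻⁸ × 6.26×10^11 / 2.556 = 13900 W/m².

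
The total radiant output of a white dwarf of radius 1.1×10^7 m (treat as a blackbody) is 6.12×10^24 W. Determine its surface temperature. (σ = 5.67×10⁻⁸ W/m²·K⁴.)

A = 4πr² = 4π × (1.1×10^7)² = 1.52×10^15 m².
From P = σAT⁴, T = (P / σA)^(1/4) = (6.12×10^24 / (5.67×10⁻⁸ × 1.52×10^15))^(1/4).
T = (7.10×10^16)^(1/4) = 16300 K.

T ≈ 16300 K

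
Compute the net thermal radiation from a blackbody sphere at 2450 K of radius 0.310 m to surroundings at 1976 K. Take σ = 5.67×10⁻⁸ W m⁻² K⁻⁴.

A = 4πr² = 4π × (0.310)² = 1.21 m².
Q = σA(T⁴ − T_s⁴). T⁴ − T_s⁴ = (2450)⁴ − (1976)⁴ = 3.60×10^13 − 1.52×10^13 = 2.08×10^13 K⁴.
Q = 5.67×10⁻⁸ × 1.21 × 2.08×10^13 = 1.42×10^6 W.

Q ≈ 1.42×10^6 W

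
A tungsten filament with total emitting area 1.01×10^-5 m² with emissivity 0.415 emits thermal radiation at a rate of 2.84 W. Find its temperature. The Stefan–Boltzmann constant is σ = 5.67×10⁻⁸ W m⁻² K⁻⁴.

T ≈ 1860 K

From P = εσAT⁴, T = (P / εσA)^(1/4) = (2.84 / (0.415 × 5.67×10⁻⁸ × 1.01×10^-5))^(1/4).
T = (1.19×10^13)^(1/4) = 1860 K.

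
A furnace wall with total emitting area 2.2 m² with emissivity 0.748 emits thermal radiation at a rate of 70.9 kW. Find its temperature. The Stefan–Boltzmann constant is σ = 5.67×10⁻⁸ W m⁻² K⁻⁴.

From P = εσAT⁴, T = (P / εσA)^(1/4) = (70900 / (0.748 × 5.67×10⁻⁸ × 2.20))^(1/4).
T = (7.60×10^11)^(1/4) = 934 K.

T ≈ 934 K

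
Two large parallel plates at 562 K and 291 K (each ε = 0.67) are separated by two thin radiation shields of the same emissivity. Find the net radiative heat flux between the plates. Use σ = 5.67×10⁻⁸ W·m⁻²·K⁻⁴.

q ≈ 882 W/m²

Each of the 3 gaps contributes resistance (2/ε − 1) = 2/0.67 − 1 = 1.985; total = 5.955.
q = σ(T₁⁴ − T₂⁴) / 5.955 = 5.67×10⁻⁸ × 9.26×10^10 / 5.955 = 882 W/m².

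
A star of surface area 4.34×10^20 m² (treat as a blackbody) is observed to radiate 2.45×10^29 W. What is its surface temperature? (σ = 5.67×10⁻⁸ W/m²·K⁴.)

T ≈ 9990 K

From P = σAT⁴, T = (P / σA)^(1/4) = (2.45×10^29 / (5.67×10⁻⁸ × 4.34×10^20))^(1/4).
T = (9.96×10^15)^(1/4) = 9990 K.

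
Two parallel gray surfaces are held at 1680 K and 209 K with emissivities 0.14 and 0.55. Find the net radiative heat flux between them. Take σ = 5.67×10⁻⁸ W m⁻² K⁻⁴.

For two large parallel gray plates, q = σ(T₁⁴ − T₂⁴) / (1/ε₁ + 1/ε₂ − 1).
1/ε₁ + 1/ε₂ − 1 = 1/0.14 + 1/0.55 − 1 = 7.961.
T₁⁴ − T₂⁴ = 7.97×10^12 − 1.91×10^9 = 7.96×10^12 K⁴.
q = 5.67×10⁻⁸ × 7.96×10^12 / 7.961 = 56700 W/m².

q ≈ 56700 W/m²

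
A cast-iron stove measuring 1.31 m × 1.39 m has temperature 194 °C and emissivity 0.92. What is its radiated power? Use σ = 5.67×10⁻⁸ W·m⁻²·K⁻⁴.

A = 1.31 × 1.39 = 1.82 m².
194 °C = 467 K.
P = εσAT⁴ = 0.92 × 5.67×10⁻⁸ × 1.82 × (467)⁴ = 0.92 × 5.67×10⁻⁸ × 1.82 × 4.76×10^10.
P = 4520 W.

P ≈ 4520 W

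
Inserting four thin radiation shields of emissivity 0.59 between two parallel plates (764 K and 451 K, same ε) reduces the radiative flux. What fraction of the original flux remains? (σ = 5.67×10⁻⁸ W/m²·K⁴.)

With N identical shields there are N+1 = 5 gaps in series, each with the same radiative resistance, so the flux falls to 1/(N+1) of its unshielded value.

ratio ≈ 0.200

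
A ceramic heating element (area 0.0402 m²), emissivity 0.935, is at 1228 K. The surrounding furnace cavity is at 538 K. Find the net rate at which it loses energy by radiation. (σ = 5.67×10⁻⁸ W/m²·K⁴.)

Q = εσA(T⁴ − T_s⁴). T⁴ − T_s⁴ = (1228)⁴ − (538)⁴ = 2.27×10^12 − 8.38×10^10 = 2.19×10^12 K⁴.
Q = 0.935 × 5.67×10⁻⁸ × 0.0402 × 2.19×10^12 = 4670 W.

Q ≈ 4670 W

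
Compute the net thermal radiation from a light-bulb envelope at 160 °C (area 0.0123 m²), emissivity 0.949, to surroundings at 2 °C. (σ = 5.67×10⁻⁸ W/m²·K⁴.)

Convert: 160 °C = 433 K; 2 °C = 275 K.
Q = εσA(T⁴ − T_s⁴). T⁴ − T_s⁴ = (433)⁴ − (275)⁴ = 3.52×10^10 − 5.72×10^9 = 2.94×10^10 K⁴.
Q = 0.949 × 5.67×10⁻⁸ × 0.0123 × 2.94×10^10 = 19.5 W.

Q ≈ 19.5 W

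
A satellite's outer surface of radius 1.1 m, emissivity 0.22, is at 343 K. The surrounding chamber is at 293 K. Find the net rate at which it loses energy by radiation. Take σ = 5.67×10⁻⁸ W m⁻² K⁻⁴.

Q ≈ 1230 W

A = 4πr² = 4π × (1.1)² = 15.2 m².
Q = εσA(T⁴ − T_s⁴). T⁴ − T_s⁴ = (343)⁴ − (293)⁴ = 1.38×10^10 − 7.37×10^9 = 6.47×10^9 K⁴.
Q = 0.22 × 5.67×10⁻⁸ × 15.2 × 6.47×10^9 = 1230 W.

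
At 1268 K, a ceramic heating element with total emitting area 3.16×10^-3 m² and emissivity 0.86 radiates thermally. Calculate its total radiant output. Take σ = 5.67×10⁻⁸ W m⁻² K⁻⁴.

P ≈ 398 W

Stefan–Boltzmann: P = εσAT⁴ = 0.86 × 5.67×10⁻⁸ × 3.16×10^-3 × (1268)⁴ = 0.86 × 5.67×10⁻⁸ × 3.16×10^-3 × 2.59×10^12.
P = 398 W.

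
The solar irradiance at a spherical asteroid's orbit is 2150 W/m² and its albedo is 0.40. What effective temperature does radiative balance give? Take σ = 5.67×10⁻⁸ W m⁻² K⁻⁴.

T ≈ 275 K

Power absorbed = (1−a)S·πR²; power emitted = 4πR²σT⁴. Equating and cancelling πR²:
T = ((1−a)S / 4σ)^(1/4) = (1290 / (4 × 5.67×10⁻⁸))^(1/4) = (5.69×10^9)^(1/4).
T = 275 K.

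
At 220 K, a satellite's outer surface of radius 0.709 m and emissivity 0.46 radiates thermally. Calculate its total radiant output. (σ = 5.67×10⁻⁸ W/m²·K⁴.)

P ≈ 386 W

A = 4πr² = 4π × (0.709)² = 6.32 m².
Stefan–Boltzmann: P = εσAT⁴ = 0.46 × 5.67×10⁻⁸ × 6.32 × (220)⁴ = 0.46 × 5.67×10⁻⁸ × 6.32 × 2.34×10^9.
P = 386 W.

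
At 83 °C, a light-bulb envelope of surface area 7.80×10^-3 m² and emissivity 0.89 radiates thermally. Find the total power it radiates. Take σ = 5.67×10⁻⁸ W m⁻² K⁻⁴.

P ≈ 6.32 W

83 °C = 356 K.
Stefan–Boltzmann: P = εσAT⁴ = 0.89 × 5.67×10⁻⁸ × 7.80×10^-3 × (356)⁴ = 0.89 × 5.67×10⁻⁸ × 7.80×10^-3 × 1.61×10^10.
P = 6.32 W.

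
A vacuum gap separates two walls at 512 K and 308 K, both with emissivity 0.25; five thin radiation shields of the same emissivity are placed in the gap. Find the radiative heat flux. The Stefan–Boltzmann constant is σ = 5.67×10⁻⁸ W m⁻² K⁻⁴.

Each of the 6 gaps contributes resistance (2/ε − 1) = 2/0.25 − 1 = 7.000; total = 42.00.
q = σ(T₁⁴ − T₂⁴) / 42.00 = 5.67×10⁻⁸ × 5.97×10^10 / 42.00 = 80.6 W/m².

q ≈ 80.6 W/m²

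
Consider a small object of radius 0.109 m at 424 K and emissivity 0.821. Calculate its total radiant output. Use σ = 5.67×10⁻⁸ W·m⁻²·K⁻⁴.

P ≈ 225 W

A = 4πr² = 4π × (0.109)² = 0.149 m².
Stefan–Boltzmann: P = εσAT⁴ = 0.821 × 5.67×10⁻⁸ × 0.149 × (424)⁴ = 0.821 × 5.67×10⁻⁸ × 0.149 × 3.23×10^10.
P = 225 W.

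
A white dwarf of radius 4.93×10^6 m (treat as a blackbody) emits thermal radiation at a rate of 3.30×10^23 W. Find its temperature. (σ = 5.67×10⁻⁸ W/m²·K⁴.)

T ≈ 11700 K

A = 4πr² = 4π × (4.93×10^6)² = 3.05×10^14 m².
From P = σAT⁴, T = (P / σA)^(1/4) = (3.30×10^23 / (5.67×10⁻⁸ × 3.05×10^14))^(1/4).
T = (1.91×10^16)^(1/4) = 11700 K.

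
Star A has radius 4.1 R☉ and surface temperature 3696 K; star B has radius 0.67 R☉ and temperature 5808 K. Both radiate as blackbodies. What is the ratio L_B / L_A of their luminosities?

L_B/L_A ≈ 0.163

L = 4πR²σT⁴ ∝ R²T⁴, so L_B/L_A = (0.67/4.1)² × (5808/3696)⁴ = 0.0267 × 6.10 = 0.163.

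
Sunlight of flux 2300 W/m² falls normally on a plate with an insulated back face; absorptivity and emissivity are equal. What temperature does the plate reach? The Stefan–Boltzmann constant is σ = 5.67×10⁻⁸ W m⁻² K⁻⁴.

T ≈ 449 K

Absorbed flux αS = emitted flux εσT⁴ (one radiating face); with α = ε, T = (S/σ)^(1/4).
T = (2300 / 5.67×10⁻⁸)^(1/4) = (4.06×10^10)^(1/4).
T = 449 K.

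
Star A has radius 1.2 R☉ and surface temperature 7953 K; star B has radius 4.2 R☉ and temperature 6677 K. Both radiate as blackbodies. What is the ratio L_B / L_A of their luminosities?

L = 4πR²σT⁴ ∝ R²T⁴, so L_B/L_A = (4.2/1.2)² × (6677/7953)⁴ = 12.3 × 0.497 = 6.09.

L_B/L_A ≈ 6.09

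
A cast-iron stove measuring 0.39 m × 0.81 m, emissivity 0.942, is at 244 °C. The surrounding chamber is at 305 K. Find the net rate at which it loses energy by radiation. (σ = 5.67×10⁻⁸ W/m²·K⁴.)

A = 0.39 × 0.81 = 0.316 m².
Convert: 244 °C = 517 K.
Q = εσA(T⁴ − T_s⁴). T⁴ − T_s⁴ = (517)⁴ − (305)⁴ = 7.14×10^10 − 8.65×10^9 = 6.28×10^10 K⁴.
Q = 0.942 × 5.67×10⁻⁸ × 0.316 × 6.28×10^10 = 1060 W.

Q ≈ 1060 W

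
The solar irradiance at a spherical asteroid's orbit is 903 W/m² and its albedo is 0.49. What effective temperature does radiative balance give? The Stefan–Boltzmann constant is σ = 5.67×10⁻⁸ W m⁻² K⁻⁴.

Power absorbed = (1−a)S·πR²; power emitted = 4πR²σT⁴. Equating and cancelling πR²:
T = ((1−a)S / 4σ)^(1/4) = (461 / (4 × 5.67×10⁻⁸))^(1/4) = (2.03×10^9)^(1/4).
T = 212 K.

T ≈ 212 K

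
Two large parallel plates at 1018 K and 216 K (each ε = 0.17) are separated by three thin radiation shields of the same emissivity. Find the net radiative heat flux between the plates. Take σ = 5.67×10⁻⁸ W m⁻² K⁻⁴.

Each of the 4 gaps contributes resistance (2/ε − 1) = 2/0.17 − 1 = 10.76; total = 43.06.
q = σ(T₁⁴ − T₂⁴) / 43.06 = 5.67×10⁻⁸ × 1.07×10^12 / 43.06 = 1410 W/m².

q ≈ 1410 W/m²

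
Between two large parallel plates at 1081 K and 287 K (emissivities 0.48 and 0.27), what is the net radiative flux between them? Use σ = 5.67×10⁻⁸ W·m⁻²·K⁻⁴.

For two large parallel gray plates, q = σ(T₁⁴ − T₂⁴) / (1/ε₁ + 1/ε₂ − 1).
1/ε₁ + 1/ε₂ − 1 = 1/0.48 + 1/0.27 − 1 = 4.787.
T₁⁴ − T₂⁴ = 1.37×10^12 − 6.78×10^9 = 1.36×10^12 K⁴.
q = 5.67×10⁻⁸ × 1.36×10^12 / 4.787 = 16100 W/m².

q ≈ 16100 W/m²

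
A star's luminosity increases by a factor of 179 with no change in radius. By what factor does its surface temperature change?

P ∝ T⁴ ⇒ T ∝ P^(1/4), so T scales by (179)^(1/4) = 3.66.

factor ≈ 3.66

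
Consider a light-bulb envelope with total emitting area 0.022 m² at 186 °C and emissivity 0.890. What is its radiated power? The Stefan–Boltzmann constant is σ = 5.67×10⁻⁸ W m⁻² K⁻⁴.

186 °C = 459 K.
Stefan–Boltzmann: P = εσAT⁴ = 0.890 × 5.67×10⁻⁸ × 0.0220 × (459)⁴ = 0.890 × 5.67×10⁻⁸ × 0.0220 × 4.44×10^10.
P = 49.3 W.

P ≈ 49.3 W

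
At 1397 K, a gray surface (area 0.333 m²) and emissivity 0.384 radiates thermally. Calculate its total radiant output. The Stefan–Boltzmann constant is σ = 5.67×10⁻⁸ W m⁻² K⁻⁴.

Stefan–Boltzmann: P = εσAT⁴ = 0.384 × 5.67×10⁻⁸ × 0.333 × (1397)⁴ = 0.384 × 5.67×10⁻⁸ × 0.333 × 3.81×10^12.
P = 27600 W.

P ≈ 27600 W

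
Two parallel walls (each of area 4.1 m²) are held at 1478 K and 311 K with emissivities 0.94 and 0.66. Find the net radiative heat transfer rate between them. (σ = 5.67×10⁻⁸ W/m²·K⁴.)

Q ≈ 7.01×10^5 W

For two large parallel gray plates, q = σ(T₁⁴ − T₂⁴) / (1/ε₁ + 1/ε₂ − 1).
1/ε₁ + 1/ε₂ − 1 = 1/0.94 + 1/0.66 − 1 = 1.579.
T₁⁴ − T₂⁴ = 4.77×10^12 − 9.35×10^9 = 4.76×10^12 K⁴.
q = 5.67×10⁻⁸ × 4.76×10^12 / 1.579 = 1.71×10^5 W/m².
Q = q·A = 1.71×10^5 × 4.1 = 7.01×10^5 W.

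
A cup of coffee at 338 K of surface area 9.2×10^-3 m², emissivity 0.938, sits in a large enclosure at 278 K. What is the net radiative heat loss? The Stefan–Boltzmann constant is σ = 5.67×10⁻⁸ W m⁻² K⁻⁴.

Q ≈ 3.46 W

Q = εσA(T⁴ − T_s⁴). T⁴ − T_s⁴ = (338)⁴ − (278)⁴ = 1.31×10^10 − 5.97×10^9 = 7.08×10^9 K⁴.
Q = 0.938 × 5.67×10⁻⁸ × 9.20×10^-3 × 7.08×10^9 = 3.46 W.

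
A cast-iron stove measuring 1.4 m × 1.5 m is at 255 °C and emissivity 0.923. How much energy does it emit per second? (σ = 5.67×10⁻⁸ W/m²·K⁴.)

P ≈ 8540 W

A = 1.4 × 1.5 = 2.10 m².
255 °C = 528 K.
P = εσAT⁴ = 0.923 × 5.67×10⁻⁸ × 2.10 × (528)⁴ = 0.923 × 5.67×10⁻⁸ × 2.10 × 7.77×10^10.
P = 8540 W.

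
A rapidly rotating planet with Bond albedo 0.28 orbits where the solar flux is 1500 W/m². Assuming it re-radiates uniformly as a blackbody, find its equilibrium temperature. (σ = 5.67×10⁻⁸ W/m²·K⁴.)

T ≈ 263 K

Power absorbed = (1−a)S·πR²; power emitted = 4πR²σT⁴. Equating and cancelling πR²:
T = ((1−a)S / 4σ)^(1/4) = (1080 / (4 × 5.67×10⁻⁸))^(1/4) = (4.76×10^9)^(1/4).
T = 263 K.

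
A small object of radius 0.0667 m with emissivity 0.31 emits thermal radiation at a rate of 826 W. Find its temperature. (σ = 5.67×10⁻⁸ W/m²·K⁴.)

A = 4πr² = 4π × (0.0667)² = 0.0559 m².
From P = εσAT⁴, T = (P / εσA)^(1/4) = (826 / (0.31 × 5.67×10⁻⁸ × 0.0559))^(1/4).
T = (8.41×10^11)^(1/4) = 958 K.

T ≈ 958 K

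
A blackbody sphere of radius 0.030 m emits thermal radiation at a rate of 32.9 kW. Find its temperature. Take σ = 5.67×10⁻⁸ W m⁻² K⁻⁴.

T ≈ 2680 K

A = 4πr² = 4π × (0.030)² = 0.0113 m².
From P = σAT⁴, T = (P / σA)^(1/4) = (32900 / (5.67×10⁻⁸ × 0.0113))^(1/4).
T = (5.13×10^13)^(1/4) = 2680 K.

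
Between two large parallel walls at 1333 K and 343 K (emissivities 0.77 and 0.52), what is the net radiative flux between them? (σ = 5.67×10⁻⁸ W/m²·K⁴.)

q ≈ 80200 W/m²

For two large parallel gray plates, q = σ(T₁⁴ − T₂⁴) / (1/ε₁ + 1/ε₂ − 1).
1/ε₁ + 1/ε₂ − 1 = 1/0.77 + 1/0.52 − 1 = 2.222.
T₁⁴ − T₂⁴ = 3.16×10^12 − 1.38×10^10 = 3.14×10^12 K⁴.
q = 5.67×10⁻⁸ × 3.14×10^12 / 2.222 = 80200 W/m².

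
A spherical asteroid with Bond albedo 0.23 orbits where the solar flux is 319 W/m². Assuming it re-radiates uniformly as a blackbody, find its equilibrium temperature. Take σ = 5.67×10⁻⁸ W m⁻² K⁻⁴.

T ≈ 181 K

Power absorbed = (1−a)S·πR²; power emitted = 4πR²σT⁴. Equating and cancelling πR²:
T = ((1−a)S / 4σ)^(1/4) = (246 / (4 × 5.67×10⁻⁸))^(1/4) = (1.08×10^9)^(1/4).
T = 181 K.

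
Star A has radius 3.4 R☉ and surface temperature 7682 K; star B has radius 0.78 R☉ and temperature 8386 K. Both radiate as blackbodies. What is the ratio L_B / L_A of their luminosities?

L_B/L_A ≈ 0.0747

L = 4πR²σT⁴ ∝ R²T⁴, so L_B/L_A = (0.78/3.4)² × (8386/7682)⁴ = 0.0526 × 1.42 = 0.0747.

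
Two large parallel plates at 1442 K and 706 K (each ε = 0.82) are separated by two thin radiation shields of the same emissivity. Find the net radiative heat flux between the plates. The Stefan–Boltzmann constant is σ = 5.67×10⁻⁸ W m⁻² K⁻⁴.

q ≈ 53500 W/m²

Each of the 3 gaps contributes resistance (2/ε − 1) = 2/0.82 − 1 = 1.439; total = 4.317.
q = σ(T₁⁴ − T₂⁴) / 4.317 = 5.67×10⁻⁸ × 4.08×10^12 / 4.317 = 53500 W/m².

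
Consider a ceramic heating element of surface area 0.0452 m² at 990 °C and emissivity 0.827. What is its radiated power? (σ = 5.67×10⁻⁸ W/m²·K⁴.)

P ≈ 5390 W

990 °C = 1263 K.
P = εσAT⁴ = 0.827 × 5.67×10⁻⁸ × 0.0452 × (1263)⁴ = 0.827 × 5.67×10⁻⁸ × 0.0452 × 2.54×10^12.
P = 5390 W.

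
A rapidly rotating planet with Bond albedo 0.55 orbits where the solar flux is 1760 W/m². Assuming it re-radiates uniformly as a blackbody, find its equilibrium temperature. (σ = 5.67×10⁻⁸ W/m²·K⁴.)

T ≈ 243 K

Power absorbed = (1−a)S·πR²; power emitted = 4πR²σT⁴. Equating and cancelling πR²:
T = ((1−a)S / 4σ)^(1/4) = (792 / (4 × 5.67×10⁻⁸))^(1/4) = (3.49×10^9)^(1/4).
T = 243 K.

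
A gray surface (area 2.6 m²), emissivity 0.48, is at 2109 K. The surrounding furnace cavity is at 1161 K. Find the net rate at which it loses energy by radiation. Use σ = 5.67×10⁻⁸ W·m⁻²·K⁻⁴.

Q = εσA(T⁴ − T_s⁴). T⁴ − T_s⁴ = (2109)⁴ − (1161)⁴ = 1.98×10^13 − 1.82×10^12 = 1.80×10^13 K⁴.
Q = 0.48 × 5.67×10⁻⁸ × 2.60 × 1.80×10^13 = 1.27×10^6 W.

Q ≈ 1.27×10^6 W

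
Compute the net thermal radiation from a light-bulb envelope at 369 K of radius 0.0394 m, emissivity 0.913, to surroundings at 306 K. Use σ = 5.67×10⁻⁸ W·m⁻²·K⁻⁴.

A = 4πr² = 4π × (0.0394)² = 0.0195 m².
Q = εσA(T⁴ − T_s⁴). T⁴ − T_s⁴ = (369)⁴ − (306)⁴ = 1.85×10^10 − 8.77×10^9 = 9.77×10^9 K⁴.
Q = 0.913 × 5.67×10⁻⁸ × 0.0195 × 9.77×10^9 = 9.87 W.

Q ≈ 9.87 W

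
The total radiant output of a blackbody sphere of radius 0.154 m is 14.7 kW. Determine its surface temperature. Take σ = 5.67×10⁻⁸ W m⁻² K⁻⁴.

T ≈ 966 K

A = 4πr² = 4π × (0.154)² = 0.298 m².
From P = σAT⁴, T = (P / σA)^(1/4) = (14700 / (5.67×10⁻⁸ × 0.298))^(1/4).
T = (8.70×10^11)^(1/4) = 966 K.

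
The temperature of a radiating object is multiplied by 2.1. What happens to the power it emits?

factor ≈ 19.4

P ∝ T⁴, so the power scales as (2.1)⁴ = 19.4.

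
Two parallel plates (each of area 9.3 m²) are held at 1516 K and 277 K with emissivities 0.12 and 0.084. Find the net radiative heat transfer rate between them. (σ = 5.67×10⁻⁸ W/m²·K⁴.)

Q ≈ 1.45×10^5 W

For two large parallel gray plates, q = σ(T₁⁴ − T₂⁴) / (1/ε₁ + 1/ε₂ − 1).
1/ε₁ + 1/ε₂ − 1 = 1/0.12 + 1/0.084 − 1 = 19.24.
T₁⁴ − T₂⁴ = 5.28×10^12 − 5.89×10^9 = 5.28×10^12 K⁴.
q = 5.67×10⁻⁸ × 5.28×10^12 / 19.24 = 15600 W/m².
Q = q·A = 15600 × 9.3 = 1.45×10^5 W.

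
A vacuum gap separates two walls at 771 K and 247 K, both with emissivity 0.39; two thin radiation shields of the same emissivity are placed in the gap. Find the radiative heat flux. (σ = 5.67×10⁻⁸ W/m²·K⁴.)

Each of the 3 gaps contributes resistance (2/ε − 1) = 2/0.39 − 1 = 4.128; total = 12.38.
q = σ(T₁⁴ − T₂⁴) / 12.38 = 5.67×10⁻⁸ × 3.50×10^11 / 12.38 = 1600 W/m².

q ≈ 1600 W/m²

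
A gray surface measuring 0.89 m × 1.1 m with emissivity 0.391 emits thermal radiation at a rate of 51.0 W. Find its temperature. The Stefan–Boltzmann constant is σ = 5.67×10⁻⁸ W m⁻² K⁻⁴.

T ≈ 220 K

A = 0.89 × 1.1 = 0.979 m².
From P = εσAT⁴, T = (P / εσA)^(1/4) = (51.0 / (0.391 × 5.67×10⁻⁸ × 0.979))^(1/4).
T = (2.35×10^9)^(1/4) = 220 K.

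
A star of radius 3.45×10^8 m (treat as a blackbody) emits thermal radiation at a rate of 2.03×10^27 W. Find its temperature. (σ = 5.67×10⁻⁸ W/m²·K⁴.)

A = 4πr² = 4π × (3.45×10^8)² = 1.50×10^18 m².
From P = σAT⁴, T = (P / σA)^(1/4) = (2.03×10^27 / (5.67×10⁻⁸ × 1.50×10^18))^(1/4).
T = (2.39×10^16)^(1/4) = 12400 K.

T ≈ 12400 K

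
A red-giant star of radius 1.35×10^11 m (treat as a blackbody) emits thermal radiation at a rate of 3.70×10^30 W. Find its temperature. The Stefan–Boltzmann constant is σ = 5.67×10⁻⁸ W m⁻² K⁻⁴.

T ≈ 4110 K

A = 4πr² = 4π × (1.35×10^11)² = 2.29×10^23 m².
From P = σAT⁴, T = (P / σA)^(1/4) = (3.70×10^30 / (5.67×10⁻⁸ × 2.29×10^23))^(1/4).
T = (2.85×10^14)^(1/4) = 4110 K.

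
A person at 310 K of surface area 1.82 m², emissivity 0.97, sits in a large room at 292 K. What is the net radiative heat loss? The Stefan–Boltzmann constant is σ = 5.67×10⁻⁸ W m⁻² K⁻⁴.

Q = εσA(T⁴ − T_s⁴). T⁴ − T_s⁴ = (310)⁴ − (292)⁴ = 9.24×10^9 − 7.27×10^9 = 1.97×10^9 K⁴.
Q = 0.97 × 5.67×10⁻⁸ × 1.82 × 1.97×10^9 = 197 W.

Q ≈ 197 W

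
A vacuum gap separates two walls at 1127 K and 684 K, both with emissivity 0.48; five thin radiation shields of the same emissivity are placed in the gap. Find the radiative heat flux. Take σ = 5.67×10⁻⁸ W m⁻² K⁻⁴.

q ≈ 4160 W/m²

Each of the 6 gaps contributes resistance (2/ε − 1) = 2/0.48 − 1 = 3.167; total = 19.00.
q = σ(T₁⁴ − T₂⁴) / 19.00 = 5.67×10⁻⁸ × 1.39×10^12 / 19.00 = 4160 W/m².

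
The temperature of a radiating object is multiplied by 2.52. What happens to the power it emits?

P ∝ T⁴, so the power scales as (2.52)⁴ = 40.3.

factor ≈ 40.3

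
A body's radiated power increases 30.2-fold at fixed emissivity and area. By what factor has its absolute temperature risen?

P ∝ T⁴ ⇒ T ∝ P^(1/4), so T scales by (30.2)^(1/4) = 2.34.

factor ≈ 2.34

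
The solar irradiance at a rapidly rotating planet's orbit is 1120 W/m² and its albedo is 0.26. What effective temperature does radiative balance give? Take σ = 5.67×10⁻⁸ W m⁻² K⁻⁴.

T ≈ 246 K

Power absorbed = (1−a)S·πR²; power emitted = 4πR²σT⁴. Equating and cancelling πR²:
T = ((1−a)S / 4σ)^(1/4) = (829 / (4 × 5.67×10⁻⁸))^(1/4) = (3.65×10^9)^(1/4).
T = 246 K.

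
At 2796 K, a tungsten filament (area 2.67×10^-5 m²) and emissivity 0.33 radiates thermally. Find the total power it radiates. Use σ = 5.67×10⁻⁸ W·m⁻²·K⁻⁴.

P = εσAT⁴ = 0.33 × 5.67×10⁻⁸ × 2.67×10^-5 × (2796)⁴ = 0.33 × 5.67×10⁻⁸ × 2.67×10^-5 × 6.11×10^13.
P = 30.5 W.

P ≈ 30.5 W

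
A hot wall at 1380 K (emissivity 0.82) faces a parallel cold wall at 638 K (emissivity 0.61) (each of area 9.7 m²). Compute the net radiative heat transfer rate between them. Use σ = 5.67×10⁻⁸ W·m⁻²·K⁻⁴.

For two large parallel gray plates, q = σ(T₁⁴ − T₂⁴) / (1/ε₁ + 1/ε₂ − 1).
1/ε₁ + 1/ε₂ − 1 = 1/0.82 + 1/0.61 − 1 = 1.859.
T₁⁴ − T₂⁴ = 3.63×10^12 − 1.66×10^11 = 3.46×10^12 K⁴.
q = 5.67×10⁻⁸ × 3.46×10^12 / 1.859 = 1.06×10^5 W/m².
Q = q·A = 1.06×10^5 × 9.7 = 1.02×10^6 W.

Q ≈ 1.02×10^6 W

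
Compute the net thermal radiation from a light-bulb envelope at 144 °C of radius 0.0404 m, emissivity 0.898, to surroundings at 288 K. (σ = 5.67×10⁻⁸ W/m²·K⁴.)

Q ≈ 24.4 W

A = 4πr² = 4π × (0.0404)² = 0.0205 m².
Convert: 144 °C = 417 K.
Q = εσA(T⁴ − T_s⁴). T⁴ − T_s⁴ = (417)⁴ − (288)⁴ = 3.02×10^10 − 6.88×10^9 = 2.34×10^10 K⁴.
Q = 0.898 × 5.67×10⁻⁸ × 0.0205 × 2.34×10^10 = 24.4 W.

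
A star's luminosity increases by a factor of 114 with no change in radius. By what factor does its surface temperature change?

P ∝ T⁴ ⇒ T ∝ P^(1/4), so T scales by (114)^(1/4) = 3.27.

factor ≈ 3.27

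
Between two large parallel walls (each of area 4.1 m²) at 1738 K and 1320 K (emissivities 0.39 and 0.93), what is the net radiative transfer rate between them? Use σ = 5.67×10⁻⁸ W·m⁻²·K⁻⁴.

For two large parallel gray plates, q = σ(T₁⁴ − T₂⁴) / (1/ε₁ + 1/ε₂ − 1).
1/ε₁ + 1/ε₂ − 1 = 1/0.39 + 1/0.93 − 1 = 2.639.
T₁⁴ − T₂⁴ = 9.12×10^12 − 3.04×10^12 = 6.09×10^12 K⁴.
q = 5.67×10⁻⁸ × 6.09×10^12 / 2.639 = 1.31×10^5 W/m².
Q = q·A = 1.31×10^5 × 4.1 = 5.36×10^5 W.

Q ≈ 5.36×10^5 W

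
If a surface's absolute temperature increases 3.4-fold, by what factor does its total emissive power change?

P ∝ T⁴, so the power scales as (3.4)⁴ = 134.

factor ≈ 134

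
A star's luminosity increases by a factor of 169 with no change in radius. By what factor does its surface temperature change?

P ∝ T⁴ ⇒ T ∝ P^(1/4), so T scales by (169)^(1/4) = 3.61.

factor ≈ 3.61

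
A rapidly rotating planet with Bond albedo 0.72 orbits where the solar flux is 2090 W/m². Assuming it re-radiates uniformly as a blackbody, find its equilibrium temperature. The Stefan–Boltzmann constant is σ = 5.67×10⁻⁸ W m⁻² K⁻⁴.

Power absorbed = (1−a)S·πR²; power emitted = 4πR²σT⁴. Equating and cancelling πR²:
T = ((1−a)S / 4σ)^(1/4) = (585 / (4 × 5.67×10⁻⁸))^(1/4) = (2.58×10^9)^(1/4).
T = 225 K.

T ≈ 225 K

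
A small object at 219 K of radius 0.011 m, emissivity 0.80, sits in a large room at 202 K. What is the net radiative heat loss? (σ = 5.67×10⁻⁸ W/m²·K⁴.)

A = 4πr² = 4π × (0.011)² = 1.52×10^-3 m².
Q = εσA(T⁴ − T_s⁴). T⁴ − T_s⁴ = (219)⁴ − (202)⁴ = 2.30×10^9 − 1.66×10^9 = 6.35×10^8 K⁴.
Q = 0.80 × 5.67×10⁻⁸ × 1.52×10^-3 × 6.35×10^8 = 0.0438 W.

Q ≈ 0.0438 W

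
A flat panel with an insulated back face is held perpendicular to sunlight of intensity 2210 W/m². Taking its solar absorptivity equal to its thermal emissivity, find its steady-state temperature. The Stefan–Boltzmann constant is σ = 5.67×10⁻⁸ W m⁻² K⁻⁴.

Absorbed flux αS = emitted flux εσT⁴ (one radiating face); with α = ε, T = (S/σ)^(1/4).
T = (2210 / 5.67×10⁻⁸)^(1/4) = (3.90×10^10)^(1/4).
T = 444 K.

T ≈ 444 K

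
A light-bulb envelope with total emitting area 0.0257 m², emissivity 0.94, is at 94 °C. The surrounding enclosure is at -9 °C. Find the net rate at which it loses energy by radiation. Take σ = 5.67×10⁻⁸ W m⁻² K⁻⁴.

Convert: 94 °C = 367 K; -9 °C = 264 K.
Q = εσA(T⁴ − T_s⁴). T⁴ − T_s⁴ = (367)⁴ − (264)⁴ = 1.81×10^10 − 4.86×10^9 = 1.33×10^10 K⁴.
Q = 0.94 × 5.67×10⁻⁸ × 0.0257 × 1.33×10^10 = 18.2 W.

Q ≈ 18.2 W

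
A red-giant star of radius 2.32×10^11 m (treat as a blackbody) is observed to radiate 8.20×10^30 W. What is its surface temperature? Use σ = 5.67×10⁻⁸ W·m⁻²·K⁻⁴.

T ≈ 3820 K

A = 4πr² = 4π × (2.32×10^11)² = 6.76×10^23 m².
From P = σAT⁴, T = (P / σA)^(1/4) = (8.20×10^30 / (5.67×10⁻⁸ × 6.76×10^23))^(1/4).
T = (2.14×10^14)^(1/4) = 3820 K.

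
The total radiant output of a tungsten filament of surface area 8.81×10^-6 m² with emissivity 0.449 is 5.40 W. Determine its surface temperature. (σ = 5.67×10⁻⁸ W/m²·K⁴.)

T ≈ 2220 K

From P = εσAT⁴, T = (P / εσA)^(1/4) = (5.40 / (0.449 × 5.67×10⁻⁸ × 8.81×10^-6))^(1/4).
T = (2.41×10^13)^(1/4) = 2220 K.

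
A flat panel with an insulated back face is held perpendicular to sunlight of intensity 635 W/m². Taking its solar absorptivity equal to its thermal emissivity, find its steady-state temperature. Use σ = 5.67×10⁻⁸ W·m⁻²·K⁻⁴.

Absorbed flux αS = emitted flux εσT⁴ (one radiating face); with α = ε, T = (S/σ)^(1/4).
T = (635 / 5.67×10⁻⁸)^(1/4) = (1.12×10^10)^(1/4).
T = 325 K.

T ≈ 325 K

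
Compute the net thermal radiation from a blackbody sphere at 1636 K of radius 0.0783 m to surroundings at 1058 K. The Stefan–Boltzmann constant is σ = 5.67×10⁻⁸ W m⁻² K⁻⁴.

Q ≈ 25800 W

A = 4πr² = 4π × (0.0783)² = 0.0770 m².
Q = σA(T⁴ − T_s⁴). T⁴ − T_s⁴ = (1636)⁴ − (1058)⁴ = 7.16×10^12 − 1.25×10^12 = 5.91×10^12 K⁴.
Q = 5.67×10⁻⁸ × 0.0770 × 5.91×10^12 = 25800 W.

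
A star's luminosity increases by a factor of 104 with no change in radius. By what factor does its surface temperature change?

factor ≈ 3.19

P ∝ T⁴ ⇒ T ∝ P^(1/4), so T scales by (104)^(1/4) = 3.19.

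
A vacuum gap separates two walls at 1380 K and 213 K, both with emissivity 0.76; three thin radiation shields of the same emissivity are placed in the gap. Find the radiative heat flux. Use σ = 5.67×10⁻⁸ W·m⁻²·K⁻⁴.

Each of the 4 gaps contributes resistance (2/ε − 1) = 2/0.76 − 1 = 1.632; total = 6.526.
q = σ(T₁⁴ − T₂⁴) / 6.526 = 5.67×10⁻⁸ × 3.62×10^12 / 6.526 = 31500 W/m².

q ≈ 31500 W/m²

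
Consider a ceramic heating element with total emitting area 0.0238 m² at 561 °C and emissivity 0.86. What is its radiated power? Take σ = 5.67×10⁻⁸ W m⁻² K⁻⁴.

561 °C = 834 K.
Stefan–Boltzmann: P = εσAT⁴ = 0.86 × 5.67×10⁻⁸ × 0.0238 × (834)⁴ = 0.86 × 5.67×10⁻⁸ × 0.0238 × 4.84×10^11.
P = 561 W.

P ≈ 561 W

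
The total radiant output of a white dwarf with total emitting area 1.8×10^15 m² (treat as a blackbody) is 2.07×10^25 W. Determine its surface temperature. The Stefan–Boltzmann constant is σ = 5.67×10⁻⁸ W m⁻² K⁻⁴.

From P = σAT⁴, T = (P / σA)^(1/4) = (2.07×10^25 / (5.67×10⁻⁸ × 1.80×10^15))^(1/4).
T = (2.03×10^17)^(1/4) = 21200 K.

T ≈ 21200 K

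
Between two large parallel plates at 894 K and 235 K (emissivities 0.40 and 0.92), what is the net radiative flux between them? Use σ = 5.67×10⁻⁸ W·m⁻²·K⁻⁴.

For two large parallel gray plates, q = σ(T₁⁴ − T₂⁴) / (1/ε₁ + 1/ε₂ − 1).
1/ε₁ + 1/ε₂ − 1 = 1/0.40 + 1/0.92 − 1 = 2.587.
T₁⁴ − T₂⁴ = 6.39×10^11 − 3.05×10^9 = 6.36×10^11 K⁴.
q = 5.67×10⁻⁸ × 6.36×10^11 / 2.587 = 13900 W/m².

q ≈ 13900 W/m²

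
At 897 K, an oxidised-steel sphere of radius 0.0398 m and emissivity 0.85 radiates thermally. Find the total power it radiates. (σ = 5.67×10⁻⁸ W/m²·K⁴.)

A = 4πr² = 4π × (0.0398)² = 0.0199 m².
P = εσAT⁴ = 0.85 × 5.67×10⁻⁸ × 0.0199 × (897)⁴ = 0.85 × 5.67×10⁻⁸ × 0.0199 × 6.47×10^11.
P = 621 W.

P ≈ 621 W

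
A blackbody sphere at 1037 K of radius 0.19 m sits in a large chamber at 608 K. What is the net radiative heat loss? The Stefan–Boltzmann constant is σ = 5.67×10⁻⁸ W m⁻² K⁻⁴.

A = 4πr² = 4π × (0.19)² = 0.454 m².
Q = σA(T⁴ − T_s⁴). T⁴ − T_s⁴ = (1037)⁴ − (608)⁴ = 1.16×10^12 − 1.37×10^11 = 1.02×10^12 K⁴.
Q = 5.67×10⁻⁸ × 0.454 × 1.02×10^12 = 26200 W.

Q ≈ 26200 W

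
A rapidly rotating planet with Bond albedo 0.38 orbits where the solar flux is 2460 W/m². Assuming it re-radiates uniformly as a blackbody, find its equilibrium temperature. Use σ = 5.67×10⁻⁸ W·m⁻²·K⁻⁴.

T ≈ 286 K

Power absorbed = (1−a)S·πR²; power emitted = 4πR²σT⁴. Equating and cancelling πR²:
T = ((1−a)S / 4σ)^(1/4) = (1530 / (4 × 5.67×10⁻⁸))^(1/4) = (6.72×10^9)^(1/4).
T = 286 K.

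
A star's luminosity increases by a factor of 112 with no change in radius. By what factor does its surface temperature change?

factor ≈ 3.25

P ∝ T⁴ ⇒ T ∝ P^(1/4), so T scales by (112)^(1/4) = 3.25.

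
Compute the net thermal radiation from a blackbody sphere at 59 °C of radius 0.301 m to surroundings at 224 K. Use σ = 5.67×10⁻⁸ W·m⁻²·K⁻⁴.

Q ≈ 622 W

A = 4πr² = 4π × (0.301)² = 1.14 m².
Convert: 59 °C = 332 K.
Q = σA(T⁴ − T_s⁴). T⁴ − T_s⁴ = (332)⁴ − (224)⁴ = 1.21×10^10 − 2.52×10^9 = 9.63×10^9 K⁴.
Q = 5.67×10⁻⁸ × 1.14 × 9.63×10^9 = 622 W.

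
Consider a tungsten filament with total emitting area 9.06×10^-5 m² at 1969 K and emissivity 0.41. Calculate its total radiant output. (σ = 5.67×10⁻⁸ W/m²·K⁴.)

P = εσAT⁴ = 0.41 × 5.67×10⁻⁸ × 9.06×10^-5 × (1969)⁴ = 0.41 × 5.67×10⁻⁸ × 9.06×10^-5 × 1.50×10^13.
P = 31.7 W.

P ≈ 31.7 W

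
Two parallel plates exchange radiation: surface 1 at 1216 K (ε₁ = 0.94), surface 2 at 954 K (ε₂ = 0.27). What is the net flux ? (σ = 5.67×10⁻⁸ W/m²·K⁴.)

q ≈ 20400 W/m²

For two large parallel gray plates, q = σ(T₁⁴ − T₂⁴) / (1/ε₁ + 1/ε₂ − 1).
1/ε₁ + 1/ε₂ − 1 = 1/0.94 + 1/0.27 − 1 = 3.768.
T₁⁴ − T₂⁴ = 2.19×10^12 − 8.28×10^11 = 1.36×10^12 K⁴.
q = 5.67×10⁻⁸ × 1.36×10^12 / 3.768 = 20400 W/m².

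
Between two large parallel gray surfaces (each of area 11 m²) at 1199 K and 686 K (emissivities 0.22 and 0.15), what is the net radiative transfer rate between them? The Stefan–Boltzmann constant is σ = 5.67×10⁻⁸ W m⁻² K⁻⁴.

Q ≈ 1.13×10^5 W

For two large parallel gray plates, q = σ(T₁⁴ − T₂⁴) / (1/ε₁ + 1/ε₂ − 1).
1/ε₁ + 1/ε₂ − 1 = 1/0.22 + 1/0.15 − 1 = 10.21.
T₁⁴ − T₂⁴ = 2.07×10^12 − 2.21×10^11 = 1.85×10^12 K⁴.
q = 5.67×10⁻⁸ × 1.85×10^12 / 10.21 = 10200 W/m².
Q = q·A = 10200 × 11 = 1.13×10^5 W.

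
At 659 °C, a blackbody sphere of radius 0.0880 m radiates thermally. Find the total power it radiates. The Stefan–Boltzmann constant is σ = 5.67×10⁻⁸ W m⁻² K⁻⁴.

P ≈ 4160 W

A = 4πr² = 4π × (0.0880)² = 0.0973 m².
659 °C = 932 K.
P = σAT⁴ = 5.67×10⁻⁸ × 0.0973 × (932)⁴ = 5.67×10⁻⁸ × 0.0973 × 7.55×10^11.
P = 4160 W.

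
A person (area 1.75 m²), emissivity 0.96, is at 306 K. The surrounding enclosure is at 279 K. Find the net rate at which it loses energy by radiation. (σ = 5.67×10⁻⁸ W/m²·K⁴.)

Q = εσA(T⁴ − T_s⁴). T⁴ − T_s⁴ = (306)⁴ − (279)⁴ = 8.77×10^9 − 6.06×10^9 = 2.71×10^9 K⁴.
Q = 0.96 × 5.67×10⁻⁸ × 1.75 × 2.71×10^9 = 258 W.

Q ≈ 258 W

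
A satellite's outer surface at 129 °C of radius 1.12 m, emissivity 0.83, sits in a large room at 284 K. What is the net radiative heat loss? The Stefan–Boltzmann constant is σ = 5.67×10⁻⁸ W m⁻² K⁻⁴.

A = 4πr² = 4π × (1.12)² = 15.8 m².
Convert: 129 °C = 402 K.
Q = εσA(T⁴ − T_s⁴). T⁴ − T_s⁴ = (402)⁴ − (284)⁴ = 2.61×10^10 − 6.51×10^9 = 1.96×10^10 K⁴.
Q = 0.83 × 5.67×10⁻⁸ × 15.8 × 1.96×10^10 = 14500 W.

Q ≈ 14500 W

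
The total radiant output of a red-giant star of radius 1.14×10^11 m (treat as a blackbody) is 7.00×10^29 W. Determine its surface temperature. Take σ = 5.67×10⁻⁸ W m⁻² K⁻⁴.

T ≈ 2950 K

A = 4πr² = 4π × (1.14×10^11)² = 1.63×10^23 m².
From P = σAT⁴, T = (P / σA)^(1/4) = (7.00×10^29 / (5.67×10⁻⁸ × 1.63×10^23))^(1/4).
T = (7.56×10^13)^(1/4) = 2950 K.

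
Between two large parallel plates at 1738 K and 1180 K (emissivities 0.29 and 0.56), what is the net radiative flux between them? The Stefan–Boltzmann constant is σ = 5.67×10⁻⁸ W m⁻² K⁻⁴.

For two large parallel gray plates, q = σ(T₁⁴ − T₂⁴) / (1/ε₁ + 1/ε₂ − 1).
1/ε₁ + 1/ε₂ − 1 = 1/0.29 + 1/0.56 − 1 = 4.234.
T₁⁴ − T₂⁴ = 9.12×10^12 − 1.94×10^12 = 7.19×10^12 K⁴.
q = 5.67×10⁻⁸ × 7.19×10^12 / 4.234 = 96200 W/m².

q ≈ 96200 W/m²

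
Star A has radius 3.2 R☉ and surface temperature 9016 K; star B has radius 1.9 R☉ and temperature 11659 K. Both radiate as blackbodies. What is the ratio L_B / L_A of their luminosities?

L_B/L_A ≈ 0.986

L = 4πR²σT⁴ ∝ R²T⁴, so L_B/L_A = (1.9/3.2)² × (11659/9016)⁴ = 0.353 × 2.80 = 0.986.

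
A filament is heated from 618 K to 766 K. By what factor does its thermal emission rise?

ratio ≈ 2.36

P ∝ T⁴, so the ratio is (766/618)⁴ = (1.239)⁴ = 2.36.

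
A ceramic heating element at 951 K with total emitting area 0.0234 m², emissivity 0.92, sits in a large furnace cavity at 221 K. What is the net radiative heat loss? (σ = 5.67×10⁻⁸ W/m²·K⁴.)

Q = εσA(T⁴ − T_s⁴). T⁴ − T_s⁴ = (951)⁴ − (221)⁴ = 8.18×10^11 − 2.39×10^9 = 8.16×10^11 K⁴.
Q = 0.92 × 5.67×10⁻⁸ × 0.0234 × 8.16×10^11 = 995 W.

Q ≈ 995 W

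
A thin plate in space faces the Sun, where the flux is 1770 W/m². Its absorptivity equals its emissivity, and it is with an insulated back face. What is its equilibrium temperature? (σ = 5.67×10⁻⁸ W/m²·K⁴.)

Absorbed flux αS = emitted flux εσT⁴ (one radiating face); with α = ε, T = (S/σ)^(1/4).
T = (1770 / 5.67×10⁻⁸)^(1/4) = (3.12×10^10)^(1/4).
T = 420 K.

T ≈ 420 K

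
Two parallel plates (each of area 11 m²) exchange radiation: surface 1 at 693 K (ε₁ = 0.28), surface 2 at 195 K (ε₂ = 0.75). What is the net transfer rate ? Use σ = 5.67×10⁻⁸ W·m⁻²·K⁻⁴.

Q ≈ 36600 W

For two large parallel gray plates, q = σ(T₁⁴ − T₂⁴) / (1/ε₁ + 1/ε₂ − 1).
1/ε₁ + 1/ε₂ − 1 = 1/0.28 + 1/0.75 − 1 = 3.905.
T₁⁴ − T₂⁴ = 2.31×10^11 − 1.45×10^9 = 2.29×10^11 K⁴.
q = 5.67×10⁻⁸ × 2.29×10^11 / 3.905 = 3330 W/m².
Q = q·A = 3330 × 11 = 36600 W.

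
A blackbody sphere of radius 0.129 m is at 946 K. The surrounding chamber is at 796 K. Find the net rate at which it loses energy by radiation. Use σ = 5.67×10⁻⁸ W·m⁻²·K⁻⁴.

A = 4πr² = 4π × (0.129)² = 0.209 m².
Q = σA(T⁴ − T_s⁴). T⁴ − T_s⁴ = (946)⁴ − (796)⁴ = 8.01×10^11 − 4.01×10^11 = 3.99×10^11 K⁴.
Q = 5.67×10⁻⁸ × 0.209 × 3.99×10^11 = 4740 W.

Q ≈ 4740 W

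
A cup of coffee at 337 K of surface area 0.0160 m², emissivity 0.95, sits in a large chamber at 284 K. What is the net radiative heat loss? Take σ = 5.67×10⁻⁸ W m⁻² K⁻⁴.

Q = εσA(T⁴ − T_s⁴). T⁴ − T_s⁴ = (337)⁴ − (284)⁴ = 1.29×10^10 − 6.51×10^9 = 6.39×10^9 K⁴.
Q = 0.95 × 5.67×10⁻⁸ × 0.0160 × 6.39×10^9 = 5.51 W.

Q ≈ 5.51 W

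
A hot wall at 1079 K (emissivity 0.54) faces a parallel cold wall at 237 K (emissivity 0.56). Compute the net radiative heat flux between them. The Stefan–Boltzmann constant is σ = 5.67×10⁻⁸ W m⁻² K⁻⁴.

q ≈ 29100 W/m²

For two large parallel gray plates, q = σ(T₁⁴ − T₂⁴) / (1/ε₁ + 1/ε₂ − 1).
1/ε₁ + 1/ε₂ − 1 = 1/0.54 + 1/0.56 − 1 = 2.638.
T₁⁴ − T₂⁴ = 1.36×10^12 − 3.15×10^9 = 1.35×10^12 K⁴.
q = 5.67×10⁻⁸ × 1.35×10^12 / 2.638 = 29100 W/m².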